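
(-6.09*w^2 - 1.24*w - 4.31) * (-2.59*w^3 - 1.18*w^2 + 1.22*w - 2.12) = 15.7731*w^5 + 10.3978*w^4 + 5.1963*w^3 + 16.4838*w^2 - 2.6294*w + 9.1372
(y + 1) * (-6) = -6*y - 6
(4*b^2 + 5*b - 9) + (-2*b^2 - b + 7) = 2*b^2 + 4*b - 2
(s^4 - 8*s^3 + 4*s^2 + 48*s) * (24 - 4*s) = -4*s^5 + 56*s^4 - 208*s^3 - 96*s^2 + 1152*s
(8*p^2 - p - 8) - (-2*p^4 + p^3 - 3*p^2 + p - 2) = 2*p^4 - p^3 + 11*p^2 - 2*p - 6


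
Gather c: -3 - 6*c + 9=6 - 6*c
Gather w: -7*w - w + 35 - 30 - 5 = -8*w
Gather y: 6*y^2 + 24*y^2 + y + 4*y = 30*y^2 + 5*y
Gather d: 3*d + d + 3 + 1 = 4*d + 4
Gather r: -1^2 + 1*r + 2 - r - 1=0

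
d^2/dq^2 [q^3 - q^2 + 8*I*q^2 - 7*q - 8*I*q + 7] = 6*q - 2 + 16*I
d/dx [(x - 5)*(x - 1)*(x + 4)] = 3*x^2 - 4*x - 19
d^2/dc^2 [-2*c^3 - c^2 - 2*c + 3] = -12*c - 2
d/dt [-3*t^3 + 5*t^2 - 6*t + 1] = -9*t^2 + 10*t - 6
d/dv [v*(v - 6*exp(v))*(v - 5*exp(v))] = -11*v^2*exp(v) + 3*v^2 + 60*v*exp(2*v) - 22*v*exp(v) + 30*exp(2*v)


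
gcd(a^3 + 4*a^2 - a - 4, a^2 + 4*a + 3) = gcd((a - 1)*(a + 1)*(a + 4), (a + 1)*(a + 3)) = a + 1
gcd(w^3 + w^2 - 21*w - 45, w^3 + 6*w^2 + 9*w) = w^2 + 6*w + 9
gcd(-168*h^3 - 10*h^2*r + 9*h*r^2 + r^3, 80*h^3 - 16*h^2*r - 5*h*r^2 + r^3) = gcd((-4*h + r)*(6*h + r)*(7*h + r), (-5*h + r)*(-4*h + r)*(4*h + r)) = -4*h + r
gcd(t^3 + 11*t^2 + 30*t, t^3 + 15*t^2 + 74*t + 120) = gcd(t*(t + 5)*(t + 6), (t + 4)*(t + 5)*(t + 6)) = t^2 + 11*t + 30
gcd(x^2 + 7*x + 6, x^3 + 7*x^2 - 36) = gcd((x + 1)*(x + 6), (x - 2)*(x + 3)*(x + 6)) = x + 6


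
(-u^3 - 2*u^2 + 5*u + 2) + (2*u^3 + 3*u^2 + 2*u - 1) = u^3 + u^2 + 7*u + 1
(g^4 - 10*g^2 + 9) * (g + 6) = g^5 + 6*g^4 - 10*g^3 - 60*g^2 + 9*g + 54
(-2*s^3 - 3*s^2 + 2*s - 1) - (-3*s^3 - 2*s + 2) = s^3 - 3*s^2 + 4*s - 3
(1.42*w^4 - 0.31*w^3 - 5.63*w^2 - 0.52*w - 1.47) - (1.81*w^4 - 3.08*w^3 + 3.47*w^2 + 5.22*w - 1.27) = -0.39*w^4 + 2.77*w^3 - 9.1*w^2 - 5.74*w - 0.2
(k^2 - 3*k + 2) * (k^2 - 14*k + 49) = k^4 - 17*k^3 + 93*k^2 - 175*k + 98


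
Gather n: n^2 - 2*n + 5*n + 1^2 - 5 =n^2 + 3*n - 4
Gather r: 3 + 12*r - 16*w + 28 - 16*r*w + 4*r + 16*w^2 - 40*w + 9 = r*(16 - 16*w) + 16*w^2 - 56*w + 40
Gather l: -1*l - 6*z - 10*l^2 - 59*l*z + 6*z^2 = -10*l^2 + l*(-59*z - 1) + 6*z^2 - 6*z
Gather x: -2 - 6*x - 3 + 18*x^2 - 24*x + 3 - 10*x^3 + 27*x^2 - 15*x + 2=-10*x^3 + 45*x^2 - 45*x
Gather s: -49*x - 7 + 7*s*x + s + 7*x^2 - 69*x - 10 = s*(7*x + 1) + 7*x^2 - 118*x - 17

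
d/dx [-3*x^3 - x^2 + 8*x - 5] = -9*x^2 - 2*x + 8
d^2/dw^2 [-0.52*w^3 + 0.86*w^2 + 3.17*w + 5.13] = 1.72 - 3.12*w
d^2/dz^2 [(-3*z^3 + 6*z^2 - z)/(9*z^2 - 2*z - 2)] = 2*(-39*z^3 + 288*z^2 - 90*z + 28)/(729*z^6 - 486*z^5 - 378*z^4 + 208*z^3 + 84*z^2 - 24*z - 8)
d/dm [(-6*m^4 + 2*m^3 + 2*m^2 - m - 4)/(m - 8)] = 2*(-9*m^4 + 98*m^3 - 23*m^2 - 16*m + 6)/(m^2 - 16*m + 64)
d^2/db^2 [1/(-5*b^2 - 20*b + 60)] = 2*(b^2 + 4*b - 4*(b + 2)^2 - 12)/(5*(b^2 + 4*b - 12)^3)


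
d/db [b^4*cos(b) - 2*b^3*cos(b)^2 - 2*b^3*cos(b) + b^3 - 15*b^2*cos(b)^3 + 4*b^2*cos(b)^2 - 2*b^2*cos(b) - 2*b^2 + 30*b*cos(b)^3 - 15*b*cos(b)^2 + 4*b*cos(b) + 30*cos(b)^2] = -b^4*sin(b) + 2*b^3*sin(b) + 2*b^3*sin(2*b) + 4*b^3*cos(b) + 53*b^2*sin(b)/4 - 4*b^2*sin(2*b) + 45*b^2*sin(3*b)/4 - 6*b^2*cos(b) - 3*b^2*cos(2*b) - 53*b*sin(b)/2 + 15*b*sin(2*b) - 45*b*sin(3*b)/2 - 53*b*cos(b)/2 + 4*b*cos(2*b) - 15*b*cos(3*b)/2 - 30*sin(2*b) + 53*cos(b)/2 - 15*cos(2*b)/2 + 15*cos(3*b)/2 - 15/2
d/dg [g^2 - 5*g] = 2*g - 5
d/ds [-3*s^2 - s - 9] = -6*s - 1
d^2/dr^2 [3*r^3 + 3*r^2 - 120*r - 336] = 18*r + 6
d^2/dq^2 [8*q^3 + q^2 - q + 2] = 48*q + 2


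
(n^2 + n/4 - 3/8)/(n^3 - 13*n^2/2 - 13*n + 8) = (n + 3/4)/(n^2 - 6*n - 16)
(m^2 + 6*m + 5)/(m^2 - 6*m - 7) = (m + 5)/(m - 7)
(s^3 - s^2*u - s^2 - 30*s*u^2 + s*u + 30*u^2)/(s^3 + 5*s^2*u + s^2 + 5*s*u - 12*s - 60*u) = (s^2 - 6*s*u - s + 6*u)/(s^2 + s - 12)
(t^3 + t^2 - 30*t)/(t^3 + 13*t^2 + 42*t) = (t - 5)/(t + 7)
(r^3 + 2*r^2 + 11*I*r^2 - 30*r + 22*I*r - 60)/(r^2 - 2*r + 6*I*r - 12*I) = (r^2 + r*(2 + 5*I) + 10*I)/(r - 2)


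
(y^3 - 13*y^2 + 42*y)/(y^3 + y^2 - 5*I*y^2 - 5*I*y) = (y^2 - 13*y + 42)/(y^2 + y - 5*I*y - 5*I)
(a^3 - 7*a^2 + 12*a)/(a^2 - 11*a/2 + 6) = 2*a*(a - 3)/(2*a - 3)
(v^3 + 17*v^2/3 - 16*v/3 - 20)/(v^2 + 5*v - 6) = (3*v^2 - v - 10)/(3*(v - 1))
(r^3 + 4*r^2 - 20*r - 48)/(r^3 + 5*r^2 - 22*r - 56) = (r + 6)/(r + 7)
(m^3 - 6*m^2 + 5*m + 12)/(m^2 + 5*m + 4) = (m^2 - 7*m + 12)/(m + 4)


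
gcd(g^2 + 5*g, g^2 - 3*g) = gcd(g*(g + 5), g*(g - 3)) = g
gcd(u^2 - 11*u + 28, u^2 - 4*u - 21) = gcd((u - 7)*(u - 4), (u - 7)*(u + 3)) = u - 7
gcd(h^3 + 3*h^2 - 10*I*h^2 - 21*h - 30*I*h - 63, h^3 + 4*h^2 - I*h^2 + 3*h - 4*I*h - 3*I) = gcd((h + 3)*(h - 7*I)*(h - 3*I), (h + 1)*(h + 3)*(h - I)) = h + 3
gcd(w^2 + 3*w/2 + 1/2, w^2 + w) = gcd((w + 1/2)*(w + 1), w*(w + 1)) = w + 1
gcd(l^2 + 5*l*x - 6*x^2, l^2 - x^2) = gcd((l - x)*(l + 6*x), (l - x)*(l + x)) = -l + x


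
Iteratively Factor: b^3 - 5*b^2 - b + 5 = (b - 5)*(b^2 - 1) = (b - 5)*(b + 1)*(b - 1)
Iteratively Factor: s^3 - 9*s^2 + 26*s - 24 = (s - 3)*(s^2 - 6*s + 8) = (s - 3)*(s - 2)*(s - 4)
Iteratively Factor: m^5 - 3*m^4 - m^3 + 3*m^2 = (m - 3)*(m^4 - m^2) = m*(m - 3)*(m^3 - m) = m*(m - 3)*(m - 1)*(m^2 + m) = m^2*(m - 3)*(m - 1)*(m + 1)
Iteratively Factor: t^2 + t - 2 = (t - 1)*(t + 2)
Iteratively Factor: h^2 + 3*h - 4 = (h - 1)*(h + 4)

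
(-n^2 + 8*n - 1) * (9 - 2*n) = 2*n^3 - 25*n^2 + 74*n - 9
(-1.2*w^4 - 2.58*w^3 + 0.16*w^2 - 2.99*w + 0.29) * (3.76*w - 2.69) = -4.512*w^5 - 6.4728*w^4 + 7.5418*w^3 - 11.6728*w^2 + 9.1335*w - 0.7801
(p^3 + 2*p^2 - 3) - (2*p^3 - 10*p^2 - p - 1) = -p^3 + 12*p^2 + p - 2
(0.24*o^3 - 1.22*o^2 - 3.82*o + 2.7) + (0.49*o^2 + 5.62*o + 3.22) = 0.24*o^3 - 0.73*o^2 + 1.8*o + 5.92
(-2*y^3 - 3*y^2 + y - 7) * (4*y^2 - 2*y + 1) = -8*y^5 - 8*y^4 + 8*y^3 - 33*y^2 + 15*y - 7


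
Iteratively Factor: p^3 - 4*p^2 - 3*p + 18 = (p - 3)*(p^2 - p - 6) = (p - 3)*(p + 2)*(p - 3)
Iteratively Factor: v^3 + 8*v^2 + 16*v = (v + 4)*(v^2 + 4*v) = v*(v + 4)*(v + 4)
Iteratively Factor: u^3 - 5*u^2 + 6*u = (u)*(u^2 - 5*u + 6) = u*(u - 2)*(u - 3)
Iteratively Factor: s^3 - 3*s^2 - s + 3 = (s - 1)*(s^2 - 2*s - 3) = (s - 1)*(s + 1)*(s - 3)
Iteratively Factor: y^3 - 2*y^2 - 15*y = (y - 5)*(y^2 + 3*y) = y*(y - 5)*(y + 3)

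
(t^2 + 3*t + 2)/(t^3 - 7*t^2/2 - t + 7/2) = 2*(t + 2)/(2*t^2 - 9*t + 7)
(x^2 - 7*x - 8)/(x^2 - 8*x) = (x + 1)/x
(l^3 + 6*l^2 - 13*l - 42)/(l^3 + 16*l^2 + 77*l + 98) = (l - 3)/(l + 7)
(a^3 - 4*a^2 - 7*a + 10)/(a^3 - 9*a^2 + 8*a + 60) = (a - 1)/(a - 6)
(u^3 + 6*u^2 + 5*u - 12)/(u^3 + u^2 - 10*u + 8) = (u + 3)/(u - 2)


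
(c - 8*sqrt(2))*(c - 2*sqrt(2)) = c^2 - 10*sqrt(2)*c + 32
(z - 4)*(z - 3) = z^2 - 7*z + 12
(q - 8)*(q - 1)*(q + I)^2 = q^4 - 9*q^3 + 2*I*q^3 + 7*q^2 - 18*I*q^2 + 9*q + 16*I*q - 8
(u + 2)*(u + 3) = u^2 + 5*u + 6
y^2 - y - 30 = (y - 6)*(y + 5)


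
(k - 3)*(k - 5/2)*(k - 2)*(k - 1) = k^4 - 17*k^3/2 + 26*k^2 - 67*k/2 + 15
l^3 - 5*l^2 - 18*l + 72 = (l - 6)*(l - 3)*(l + 4)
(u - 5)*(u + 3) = u^2 - 2*u - 15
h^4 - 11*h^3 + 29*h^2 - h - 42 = (h - 7)*(h - 3)*(h - 2)*(h + 1)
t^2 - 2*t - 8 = (t - 4)*(t + 2)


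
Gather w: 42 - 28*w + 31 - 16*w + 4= 77 - 44*w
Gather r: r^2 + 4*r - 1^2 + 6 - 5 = r^2 + 4*r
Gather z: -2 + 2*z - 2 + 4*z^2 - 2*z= 4*z^2 - 4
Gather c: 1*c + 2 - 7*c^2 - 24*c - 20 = -7*c^2 - 23*c - 18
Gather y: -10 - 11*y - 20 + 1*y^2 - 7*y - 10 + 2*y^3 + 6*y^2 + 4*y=2*y^3 + 7*y^2 - 14*y - 40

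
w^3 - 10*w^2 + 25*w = w*(w - 5)^2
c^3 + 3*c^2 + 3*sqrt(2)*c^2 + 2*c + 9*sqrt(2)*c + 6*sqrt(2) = (c + 1)*(c + 2)*(c + 3*sqrt(2))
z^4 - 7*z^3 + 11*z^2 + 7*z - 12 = (z - 4)*(z - 3)*(z - 1)*(z + 1)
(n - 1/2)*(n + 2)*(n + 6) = n^3 + 15*n^2/2 + 8*n - 6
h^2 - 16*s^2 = (h - 4*s)*(h + 4*s)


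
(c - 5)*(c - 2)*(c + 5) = c^3 - 2*c^2 - 25*c + 50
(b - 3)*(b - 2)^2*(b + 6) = b^4 - b^3 - 26*b^2 + 84*b - 72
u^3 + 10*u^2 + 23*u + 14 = (u + 1)*(u + 2)*(u + 7)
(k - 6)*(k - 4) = k^2 - 10*k + 24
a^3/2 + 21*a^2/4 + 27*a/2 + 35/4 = (a/2 + 1/2)*(a + 5/2)*(a + 7)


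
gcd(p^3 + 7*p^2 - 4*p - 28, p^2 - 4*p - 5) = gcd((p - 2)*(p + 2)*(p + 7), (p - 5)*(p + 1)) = 1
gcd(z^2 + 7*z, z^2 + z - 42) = z + 7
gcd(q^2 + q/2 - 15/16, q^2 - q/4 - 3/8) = q - 3/4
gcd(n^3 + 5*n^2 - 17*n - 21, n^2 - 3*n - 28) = 1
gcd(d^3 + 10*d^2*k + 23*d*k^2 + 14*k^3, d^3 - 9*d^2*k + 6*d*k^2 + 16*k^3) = d + k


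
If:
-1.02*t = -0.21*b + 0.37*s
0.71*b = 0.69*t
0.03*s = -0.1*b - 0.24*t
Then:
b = 0.00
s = 0.00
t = 0.00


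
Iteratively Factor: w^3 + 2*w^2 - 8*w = (w + 4)*(w^2 - 2*w) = w*(w + 4)*(w - 2)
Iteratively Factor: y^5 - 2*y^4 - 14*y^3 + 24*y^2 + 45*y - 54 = (y + 2)*(y^4 - 4*y^3 - 6*y^2 + 36*y - 27) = (y + 2)*(y + 3)*(y^3 - 7*y^2 + 15*y - 9) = (y - 3)*(y + 2)*(y + 3)*(y^2 - 4*y + 3) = (y - 3)*(y - 1)*(y + 2)*(y + 3)*(y - 3)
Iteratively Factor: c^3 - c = (c + 1)*(c^2 - c) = (c - 1)*(c + 1)*(c)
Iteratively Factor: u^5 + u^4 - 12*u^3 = (u - 3)*(u^4 + 4*u^3) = u*(u - 3)*(u^3 + 4*u^2) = u^2*(u - 3)*(u^2 + 4*u) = u^2*(u - 3)*(u + 4)*(u)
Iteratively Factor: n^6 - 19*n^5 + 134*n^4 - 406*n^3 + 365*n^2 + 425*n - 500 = (n - 4)*(n^5 - 15*n^4 + 74*n^3 - 110*n^2 - 75*n + 125) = (n - 4)*(n + 1)*(n^4 - 16*n^3 + 90*n^2 - 200*n + 125) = (n - 5)*(n - 4)*(n + 1)*(n^3 - 11*n^2 + 35*n - 25) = (n - 5)^2*(n - 4)*(n + 1)*(n^2 - 6*n + 5) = (n - 5)^3*(n - 4)*(n + 1)*(n - 1)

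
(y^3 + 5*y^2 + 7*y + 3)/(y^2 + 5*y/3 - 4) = 3*(y^2 + 2*y + 1)/(3*y - 4)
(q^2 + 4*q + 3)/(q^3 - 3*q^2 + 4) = (q + 3)/(q^2 - 4*q + 4)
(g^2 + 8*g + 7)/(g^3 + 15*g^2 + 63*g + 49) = 1/(g + 7)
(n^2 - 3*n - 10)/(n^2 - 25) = (n + 2)/(n + 5)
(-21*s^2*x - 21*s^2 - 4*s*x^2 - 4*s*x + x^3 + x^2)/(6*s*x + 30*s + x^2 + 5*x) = (-21*s^2*x - 21*s^2 - 4*s*x^2 - 4*s*x + x^3 + x^2)/(6*s*x + 30*s + x^2 + 5*x)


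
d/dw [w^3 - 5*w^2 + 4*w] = 3*w^2 - 10*w + 4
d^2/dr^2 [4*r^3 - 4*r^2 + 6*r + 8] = 24*r - 8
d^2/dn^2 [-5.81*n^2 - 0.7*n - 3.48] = -11.6200000000000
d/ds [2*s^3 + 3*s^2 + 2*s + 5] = 6*s^2 + 6*s + 2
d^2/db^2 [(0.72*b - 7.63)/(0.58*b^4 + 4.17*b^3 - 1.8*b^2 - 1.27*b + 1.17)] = (2.906496*b^7 - 23.472368*b^6 - 483.007572*b^5 - 1477.988532*b^4 + 941.333368*b^3 + 114.098022*b^2 + 127.800882*b - 54.610718)/(0.195112*b^12 + 4.208364*b^11 + 28.440126*b^10 + 45.109149*b^9 - 105.511428*b^8 - 0.785457000000001*b^7 + 107.876325*b^6 - 50.030073*b^5 - 32.132592*b^4 + 31.124276*b^3 - 1.730781*b^2 - 5.215509*b + 1.601613)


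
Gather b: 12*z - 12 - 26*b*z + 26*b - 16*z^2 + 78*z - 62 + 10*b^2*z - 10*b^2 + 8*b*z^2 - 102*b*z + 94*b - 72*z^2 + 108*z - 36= b^2*(10*z - 10) + b*(8*z^2 - 128*z + 120) - 88*z^2 + 198*z - 110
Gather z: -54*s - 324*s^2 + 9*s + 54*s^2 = -270*s^2 - 45*s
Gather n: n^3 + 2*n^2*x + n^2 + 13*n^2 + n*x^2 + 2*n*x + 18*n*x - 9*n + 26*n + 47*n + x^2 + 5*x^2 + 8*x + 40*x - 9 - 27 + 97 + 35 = n^3 + n^2*(2*x + 14) + n*(x^2 + 20*x + 64) + 6*x^2 + 48*x + 96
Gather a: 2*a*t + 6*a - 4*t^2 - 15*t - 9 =a*(2*t + 6) - 4*t^2 - 15*t - 9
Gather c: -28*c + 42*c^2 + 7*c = 42*c^2 - 21*c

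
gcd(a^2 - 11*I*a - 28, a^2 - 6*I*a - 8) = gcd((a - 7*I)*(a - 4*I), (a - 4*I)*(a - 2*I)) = a - 4*I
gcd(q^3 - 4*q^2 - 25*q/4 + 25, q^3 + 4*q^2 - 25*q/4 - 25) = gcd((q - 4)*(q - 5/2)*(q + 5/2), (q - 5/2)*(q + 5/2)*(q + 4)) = q^2 - 25/4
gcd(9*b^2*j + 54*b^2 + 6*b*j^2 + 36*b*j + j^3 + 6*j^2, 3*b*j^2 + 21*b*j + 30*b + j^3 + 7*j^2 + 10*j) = 3*b + j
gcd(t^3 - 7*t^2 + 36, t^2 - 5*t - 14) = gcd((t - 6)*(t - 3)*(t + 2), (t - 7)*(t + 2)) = t + 2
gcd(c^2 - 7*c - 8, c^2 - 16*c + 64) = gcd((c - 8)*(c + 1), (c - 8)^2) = c - 8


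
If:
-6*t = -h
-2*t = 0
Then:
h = 0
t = 0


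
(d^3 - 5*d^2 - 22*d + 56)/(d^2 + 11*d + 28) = (d^2 - 9*d + 14)/(d + 7)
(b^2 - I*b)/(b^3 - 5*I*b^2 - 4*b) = 1/(b - 4*I)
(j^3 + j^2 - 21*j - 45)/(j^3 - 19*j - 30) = (j + 3)/(j + 2)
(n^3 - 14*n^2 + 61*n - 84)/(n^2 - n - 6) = (n^2 - 11*n + 28)/(n + 2)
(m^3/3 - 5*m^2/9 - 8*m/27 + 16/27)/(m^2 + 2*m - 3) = (9*m^3 - 15*m^2 - 8*m + 16)/(27*(m^2 + 2*m - 3))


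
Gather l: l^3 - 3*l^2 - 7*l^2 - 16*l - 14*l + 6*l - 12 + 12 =l^3 - 10*l^2 - 24*l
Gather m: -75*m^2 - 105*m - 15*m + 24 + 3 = -75*m^2 - 120*m + 27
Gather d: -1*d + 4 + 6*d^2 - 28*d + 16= 6*d^2 - 29*d + 20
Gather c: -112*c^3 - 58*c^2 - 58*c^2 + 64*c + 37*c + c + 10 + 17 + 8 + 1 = -112*c^3 - 116*c^2 + 102*c + 36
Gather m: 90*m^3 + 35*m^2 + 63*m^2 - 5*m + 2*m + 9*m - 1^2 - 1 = 90*m^3 + 98*m^2 + 6*m - 2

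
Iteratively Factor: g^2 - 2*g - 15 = (g - 5)*(g + 3)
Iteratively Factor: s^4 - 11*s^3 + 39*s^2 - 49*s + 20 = (s - 1)*(s^3 - 10*s^2 + 29*s - 20) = (s - 4)*(s - 1)*(s^2 - 6*s + 5) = (s - 4)*(s - 1)^2*(s - 5)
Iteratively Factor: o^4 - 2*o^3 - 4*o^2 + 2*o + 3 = (o + 1)*(o^3 - 3*o^2 - o + 3) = (o + 1)^2*(o^2 - 4*o + 3) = (o - 3)*(o + 1)^2*(o - 1)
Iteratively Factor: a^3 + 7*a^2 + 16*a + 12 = (a + 2)*(a^2 + 5*a + 6) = (a + 2)*(a + 3)*(a + 2)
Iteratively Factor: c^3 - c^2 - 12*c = (c + 3)*(c^2 - 4*c) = (c - 4)*(c + 3)*(c)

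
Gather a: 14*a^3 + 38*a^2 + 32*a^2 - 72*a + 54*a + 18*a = 14*a^3 + 70*a^2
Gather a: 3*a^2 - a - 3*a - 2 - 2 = 3*a^2 - 4*a - 4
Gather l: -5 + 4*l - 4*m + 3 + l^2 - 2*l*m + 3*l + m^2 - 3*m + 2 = l^2 + l*(7 - 2*m) + m^2 - 7*m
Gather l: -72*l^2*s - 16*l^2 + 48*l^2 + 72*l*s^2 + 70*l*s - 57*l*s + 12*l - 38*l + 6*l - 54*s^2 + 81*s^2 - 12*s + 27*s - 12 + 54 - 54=l^2*(32 - 72*s) + l*(72*s^2 + 13*s - 20) + 27*s^2 + 15*s - 12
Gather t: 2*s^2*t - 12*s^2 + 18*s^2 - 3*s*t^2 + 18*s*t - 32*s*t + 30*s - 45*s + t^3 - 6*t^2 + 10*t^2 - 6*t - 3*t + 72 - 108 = 6*s^2 - 15*s + t^3 + t^2*(4 - 3*s) + t*(2*s^2 - 14*s - 9) - 36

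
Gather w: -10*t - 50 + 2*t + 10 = -8*t - 40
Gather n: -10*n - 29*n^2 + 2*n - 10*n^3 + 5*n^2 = -10*n^3 - 24*n^2 - 8*n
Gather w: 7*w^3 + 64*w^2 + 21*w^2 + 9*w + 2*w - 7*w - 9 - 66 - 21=7*w^3 + 85*w^2 + 4*w - 96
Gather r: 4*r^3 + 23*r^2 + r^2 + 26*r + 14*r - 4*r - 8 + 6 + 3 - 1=4*r^3 + 24*r^2 + 36*r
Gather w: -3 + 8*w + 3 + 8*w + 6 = 16*w + 6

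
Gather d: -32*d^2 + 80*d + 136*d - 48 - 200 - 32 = -32*d^2 + 216*d - 280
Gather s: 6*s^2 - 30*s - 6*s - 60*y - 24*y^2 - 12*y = 6*s^2 - 36*s - 24*y^2 - 72*y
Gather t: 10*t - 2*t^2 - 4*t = -2*t^2 + 6*t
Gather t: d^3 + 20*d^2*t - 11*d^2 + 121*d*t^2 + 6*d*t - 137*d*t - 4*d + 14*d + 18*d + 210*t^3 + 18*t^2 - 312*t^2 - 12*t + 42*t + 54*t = d^3 - 11*d^2 + 28*d + 210*t^3 + t^2*(121*d - 294) + t*(20*d^2 - 131*d + 84)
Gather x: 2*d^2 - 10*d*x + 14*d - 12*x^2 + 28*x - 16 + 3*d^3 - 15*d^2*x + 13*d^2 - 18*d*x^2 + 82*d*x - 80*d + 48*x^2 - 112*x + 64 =3*d^3 + 15*d^2 - 66*d + x^2*(36 - 18*d) + x*(-15*d^2 + 72*d - 84) + 48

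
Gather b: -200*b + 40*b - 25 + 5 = -160*b - 20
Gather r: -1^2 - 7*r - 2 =-7*r - 3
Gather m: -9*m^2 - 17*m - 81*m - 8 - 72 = -9*m^2 - 98*m - 80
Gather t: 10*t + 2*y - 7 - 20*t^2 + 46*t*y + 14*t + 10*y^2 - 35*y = -20*t^2 + t*(46*y + 24) + 10*y^2 - 33*y - 7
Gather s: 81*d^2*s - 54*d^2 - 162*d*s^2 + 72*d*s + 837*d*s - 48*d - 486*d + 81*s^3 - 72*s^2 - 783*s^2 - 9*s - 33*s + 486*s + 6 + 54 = -54*d^2 - 534*d + 81*s^3 + s^2*(-162*d - 855) + s*(81*d^2 + 909*d + 444) + 60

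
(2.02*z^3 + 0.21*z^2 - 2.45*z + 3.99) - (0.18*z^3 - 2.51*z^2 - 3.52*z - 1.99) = 1.84*z^3 + 2.72*z^2 + 1.07*z + 5.98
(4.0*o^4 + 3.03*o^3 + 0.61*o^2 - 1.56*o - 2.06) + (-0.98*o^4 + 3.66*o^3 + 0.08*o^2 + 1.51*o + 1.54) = 3.02*o^4 + 6.69*o^3 + 0.69*o^2 - 0.05*o - 0.52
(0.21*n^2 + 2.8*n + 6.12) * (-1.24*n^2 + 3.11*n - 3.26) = -0.2604*n^4 - 2.8189*n^3 + 0.434599999999999*n^2 + 9.9052*n - 19.9512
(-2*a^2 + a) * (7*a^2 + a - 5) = -14*a^4 + 5*a^3 + 11*a^2 - 5*a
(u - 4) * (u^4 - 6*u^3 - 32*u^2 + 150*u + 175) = u^5 - 10*u^4 - 8*u^3 + 278*u^2 - 425*u - 700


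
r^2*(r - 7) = r^3 - 7*r^2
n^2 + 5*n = n*(n + 5)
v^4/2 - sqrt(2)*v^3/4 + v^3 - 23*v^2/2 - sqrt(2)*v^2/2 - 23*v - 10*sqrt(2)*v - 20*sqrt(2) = (v/2 + 1)*(v - 4*sqrt(2))*(v + sqrt(2))*(v + 5*sqrt(2)/2)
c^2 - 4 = (c - 2)*(c + 2)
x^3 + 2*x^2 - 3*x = x*(x - 1)*(x + 3)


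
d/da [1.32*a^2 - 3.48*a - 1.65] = 2.64*a - 3.48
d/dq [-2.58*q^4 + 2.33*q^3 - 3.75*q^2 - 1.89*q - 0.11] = -10.32*q^3 + 6.99*q^2 - 7.5*q - 1.89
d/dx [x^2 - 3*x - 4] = 2*x - 3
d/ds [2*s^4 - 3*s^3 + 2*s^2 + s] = 8*s^3 - 9*s^2 + 4*s + 1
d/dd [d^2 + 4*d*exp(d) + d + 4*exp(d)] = 4*d*exp(d) + 2*d + 8*exp(d) + 1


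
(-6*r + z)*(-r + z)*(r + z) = 6*r^3 - r^2*z - 6*r*z^2 + z^3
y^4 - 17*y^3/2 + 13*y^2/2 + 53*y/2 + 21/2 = (y - 7)*(y - 3)*(y + 1/2)*(y + 1)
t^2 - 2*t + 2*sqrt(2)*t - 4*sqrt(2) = (t - 2)*(t + 2*sqrt(2))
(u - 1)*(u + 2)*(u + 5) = u^3 + 6*u^2 + 3*u - 10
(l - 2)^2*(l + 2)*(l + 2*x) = l^4 + 2*l^3*x - 2*l^3 - 4*l^2*x - 4*l^2 - 8*l*x + 8*l + 16*x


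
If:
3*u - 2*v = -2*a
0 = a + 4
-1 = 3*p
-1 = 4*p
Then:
No Solution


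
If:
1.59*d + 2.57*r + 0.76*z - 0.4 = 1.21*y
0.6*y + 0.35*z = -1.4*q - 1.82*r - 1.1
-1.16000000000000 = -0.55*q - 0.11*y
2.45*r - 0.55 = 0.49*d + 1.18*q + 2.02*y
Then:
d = -0.316346133034143*z - 0.128197269178489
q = 0.0285487297344576*z + 2.87047994224953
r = -0.167209907925752*z - 1.55742023058983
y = -0.142743648672288*z - 3.8069451657931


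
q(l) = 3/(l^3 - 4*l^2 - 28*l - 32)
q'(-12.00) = 0.00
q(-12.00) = 0.00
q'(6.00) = -0.00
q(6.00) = -0.02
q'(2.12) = 0.01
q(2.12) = -0.03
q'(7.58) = -0.17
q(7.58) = -0.08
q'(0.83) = 0.03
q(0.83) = -0.05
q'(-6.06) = -0.01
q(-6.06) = -0.01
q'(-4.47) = -0.04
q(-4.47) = -0.04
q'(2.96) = 0.00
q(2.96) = -0.02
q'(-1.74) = 34.58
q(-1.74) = -4.56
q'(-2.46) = -6.02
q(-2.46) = -1.36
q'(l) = 3*(-3*l^2 + 8*l + 28)/(l^3 - 4*l^2 - 28*l - 32)^2 = 3*(-3*l^2 + 8*l + 28)/(-l^3 + 4*l^2 + 28*l + 32)^2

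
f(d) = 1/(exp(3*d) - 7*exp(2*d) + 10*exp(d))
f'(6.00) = 0.00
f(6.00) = 0.00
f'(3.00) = 0.00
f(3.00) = 0.00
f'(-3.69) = -4.00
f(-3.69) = 4.08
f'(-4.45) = -8.56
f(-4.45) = 8.63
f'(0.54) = 3.48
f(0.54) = 0.62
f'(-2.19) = -0.89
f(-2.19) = 0.97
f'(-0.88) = -0.21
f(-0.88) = 0.33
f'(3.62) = -0.00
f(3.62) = 0.00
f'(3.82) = -0.00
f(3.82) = 0.00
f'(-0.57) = -0.13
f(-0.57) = 0.28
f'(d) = (-3*exp(3*d) + 14*exp(2*d) - 10*exp(d))/(exp(3*d) - 7*exp(2*d) + 10*exp(d))^2 = (-3*exp(2*d) + 14*exp(d) - 10)*exp(-d)/(exp(2*d) - 7*exp(d) + 10)^2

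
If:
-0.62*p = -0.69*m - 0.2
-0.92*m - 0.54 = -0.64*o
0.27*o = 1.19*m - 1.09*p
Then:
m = -1.41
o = -1.18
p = -1.25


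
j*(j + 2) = j^2 + 2*j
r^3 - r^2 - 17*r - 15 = (r - 5)*(r + 1)*(r + 3)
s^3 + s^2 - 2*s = s*(s - 1)*(s + 2)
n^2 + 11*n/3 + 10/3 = (n + 5/3)*(n + 2)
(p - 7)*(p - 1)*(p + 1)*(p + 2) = p^4 - 5*p^3 - 15*p^2 + 5*p + 14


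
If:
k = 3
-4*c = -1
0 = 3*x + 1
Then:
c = 1/4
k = 3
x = -1/3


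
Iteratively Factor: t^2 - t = (t)*(t - 1)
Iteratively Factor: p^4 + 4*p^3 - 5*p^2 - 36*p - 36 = (p + 3)*(p^3 + p^2 - 8*p - 12) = (p + 2)*(p + 3)*(p^2 - p - 6) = (p - 3)*(p + 2)*(p + 3)*(p + 2)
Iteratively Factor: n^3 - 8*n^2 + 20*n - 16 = (n - 2)*(n^2 - 6*n + 8) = (n - 4)*(n - 2)*(n - 2)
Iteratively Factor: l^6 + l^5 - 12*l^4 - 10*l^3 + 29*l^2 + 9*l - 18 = (l - 1)*(l^5 + 2*l^4 - 10*l^3 - 20*l^2 + 9*l + 18) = (l - 1)*(l + 1)*(l^4 + l^3 - 11*l^2 - 9*l + 18) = (l - 1)*(l + 1)*(l + 2)*(l^3 - l^2 - 9*l + 9) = (l - 3)*(l - 1)*(l + 1)*(l + 2)*(l^2 + 2*l - 3) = (l - 3)*(l - 1)^2*(l + 1)*(l + 2)*(l + 3)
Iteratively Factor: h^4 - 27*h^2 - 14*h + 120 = (h - 2)*(h^3 + 2*h^2 - 23*h - 60) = (h - 2)*(h + 4)*(h^2 - 2*h - 15) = (h - 5)*(h - 2)*(h + 4)*(h + 3)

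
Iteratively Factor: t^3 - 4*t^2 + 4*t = (t - 2)*(t^2 - 2*t) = (t - 2)^2*(t)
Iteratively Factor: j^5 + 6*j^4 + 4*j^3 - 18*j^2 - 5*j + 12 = (j - 1)*(j^4 + 7*j^3 + 11*j^2 - 7*j - 12) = (j - 1)*(j + 4)*(j^3 + 3*j^2 - j - 3) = (j - 1)^2*(j + 4)*(j^2 + 4*j + 3) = (j - 1)^2*(j + 3)*(j + 4)*(j + 1)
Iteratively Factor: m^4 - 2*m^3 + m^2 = (m - 1)*(m^3 - m^2) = m*(m - 1)*(m^2 - m) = m*(m - 1)^2*(m)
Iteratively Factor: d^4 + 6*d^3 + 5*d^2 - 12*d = (d - 1)*(d^3 + 7*d^2 + 12*d) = d*(d - 1)*(d^2 + 7*d + 12) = d*(d - 1)*(d + 3)*(d + 4)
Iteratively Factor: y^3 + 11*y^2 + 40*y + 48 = (y + 4)*(y^2 + 7*y + 12) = (y + 4)^2*(y + 3)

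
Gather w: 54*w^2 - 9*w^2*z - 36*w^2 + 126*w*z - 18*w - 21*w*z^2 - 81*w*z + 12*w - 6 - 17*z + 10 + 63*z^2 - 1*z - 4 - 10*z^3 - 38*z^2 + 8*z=w^2*(18 - 9*z) + w*(-21*z^2 + 45*z - 6) - 10*z^3 + 25*z^2 - 10*z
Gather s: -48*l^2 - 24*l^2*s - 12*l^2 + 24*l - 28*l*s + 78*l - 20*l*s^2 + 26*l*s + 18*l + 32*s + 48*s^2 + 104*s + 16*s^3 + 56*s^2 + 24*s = -60*l^2 + 120*l + 16*s^3 + s^2*(104 - 20*l) + s*(-24*l^2 - 2*l + 160)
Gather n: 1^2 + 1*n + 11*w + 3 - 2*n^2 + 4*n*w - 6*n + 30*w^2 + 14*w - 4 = -2*n^2 + n*(4*w - 5) + 30*w^2 + 25*w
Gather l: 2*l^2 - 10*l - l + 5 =2*l^2 - 11*l + 5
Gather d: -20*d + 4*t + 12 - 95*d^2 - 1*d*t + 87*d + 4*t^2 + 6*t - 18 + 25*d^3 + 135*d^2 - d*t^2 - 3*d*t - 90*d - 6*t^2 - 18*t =25*d^3 + 40*d^2 + d*(-t^2 - 4*t - 23) - 2*t^2 - 8*t - 6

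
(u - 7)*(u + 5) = u^2 - 2*u - 35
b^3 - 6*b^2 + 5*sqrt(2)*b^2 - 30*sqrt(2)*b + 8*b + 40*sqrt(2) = (b - 4)*(b - 2)*(b + 5*sqrt(2))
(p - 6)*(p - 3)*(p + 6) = p^3 - 3*p^2 - 36*p + 108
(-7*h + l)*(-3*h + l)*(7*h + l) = 147*h^3 - 49*h^2*l - 3*h*l^2 + l^3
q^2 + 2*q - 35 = (q - 5)*(q + 7)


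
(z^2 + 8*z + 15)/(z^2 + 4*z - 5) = (z + 3)/(z - 1)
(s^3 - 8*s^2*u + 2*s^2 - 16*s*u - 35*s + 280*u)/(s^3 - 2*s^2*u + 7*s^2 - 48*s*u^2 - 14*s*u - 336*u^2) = (s - 5)/(s + 6*u)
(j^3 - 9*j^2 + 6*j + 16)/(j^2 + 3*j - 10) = (j^2 - 7*j - 8)/(j + 5)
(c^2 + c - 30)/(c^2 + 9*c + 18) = (c - 5)/(c + 3)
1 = 1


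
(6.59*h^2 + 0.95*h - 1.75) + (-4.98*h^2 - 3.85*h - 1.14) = 1.61*h^2 - 2.9*h - 2.89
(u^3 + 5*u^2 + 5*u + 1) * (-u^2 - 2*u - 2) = -u^5 - 7*u^4 - 17*u^3 - 21*u^2 - 12*u - 2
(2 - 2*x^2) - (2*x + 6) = -2*x^2 - 2*x - 4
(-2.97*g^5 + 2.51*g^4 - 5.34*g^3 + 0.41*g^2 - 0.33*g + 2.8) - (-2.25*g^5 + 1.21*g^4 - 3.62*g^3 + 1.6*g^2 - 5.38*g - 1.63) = -0.72*g^5 + 1.3*g^4 - 1.72*g^3 - 1.19*g^2 + 5.05*g + 4.43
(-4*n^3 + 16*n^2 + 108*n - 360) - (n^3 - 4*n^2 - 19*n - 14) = -5*n^3 + 20*n^2 + 127*n - 346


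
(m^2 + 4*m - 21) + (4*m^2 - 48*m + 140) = 5*m^2 - 44*m + 119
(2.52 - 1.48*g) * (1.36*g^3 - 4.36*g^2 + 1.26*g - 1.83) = -2.0128*g^4 + 9.88*g^3 - 12.852*g^2 + 5.8836*g - 4.6116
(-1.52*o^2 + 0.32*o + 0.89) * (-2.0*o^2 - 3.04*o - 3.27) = 3.04*o^4 + 3.9808*o^3 + 2.2176*o^2 - 3.752*o - 2.9103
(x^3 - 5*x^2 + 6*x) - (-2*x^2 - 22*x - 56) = x^3 - 3*x^2 + 28*x + 56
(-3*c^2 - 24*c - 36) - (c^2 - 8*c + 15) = -4*c^2 - 16*c - 51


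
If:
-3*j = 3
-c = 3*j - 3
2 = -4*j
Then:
No Solution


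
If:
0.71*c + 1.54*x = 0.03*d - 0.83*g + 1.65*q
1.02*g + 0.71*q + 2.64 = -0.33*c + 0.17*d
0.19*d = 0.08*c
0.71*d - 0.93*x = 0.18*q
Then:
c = 4.06188747588895*x - 0.668649740290401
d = 1.71026841090061*x - 0.281536732753853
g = -2.12847608185862*x - 1.64583095026035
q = 1.57939206521908*x - 1.11050600141798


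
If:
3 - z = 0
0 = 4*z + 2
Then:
No Solution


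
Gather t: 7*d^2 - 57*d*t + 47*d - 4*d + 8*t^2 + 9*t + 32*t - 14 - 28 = 7*d^2 + 43*d + 8*t^2 + t*(41 - 57*d) - 42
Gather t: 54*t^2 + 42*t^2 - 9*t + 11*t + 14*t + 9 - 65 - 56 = 96*t^2 + 16*t - 112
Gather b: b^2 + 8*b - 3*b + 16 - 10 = b^2 + 5*b + 6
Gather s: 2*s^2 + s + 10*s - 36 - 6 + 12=2*s^2 + 11*s - 30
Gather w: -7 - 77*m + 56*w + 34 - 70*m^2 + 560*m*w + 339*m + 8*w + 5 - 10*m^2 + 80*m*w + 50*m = -80*m^2 + 312*m + w*(640*m + 64) + 32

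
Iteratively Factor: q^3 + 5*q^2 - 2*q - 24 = (q + 3)*(q^2 + 2*q - 8) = (q - 2)*(q + 3)*(q + 4)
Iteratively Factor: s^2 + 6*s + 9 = (s + 3)*(s + 3)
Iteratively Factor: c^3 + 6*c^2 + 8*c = (c + 4)*(c^2 + 2*c) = c*(c + 4)*(c + 2)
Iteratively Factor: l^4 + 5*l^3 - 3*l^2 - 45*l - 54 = (l + 2)*(l^3 + 3*l^2 - 9*l - 27) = (l + 2)*(l + 3)*(l^2 - 9) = (l - 3)*(l + 2)*(l + 3)*(l + 3)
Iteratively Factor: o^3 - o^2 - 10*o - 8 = (o - 4)*(o^2 + 3*o + 2) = (o - 4)*(o + 1)*(o + 2)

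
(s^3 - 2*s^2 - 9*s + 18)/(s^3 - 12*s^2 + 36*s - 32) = (s^2 - 9)/(s^2 - 10*s + 16)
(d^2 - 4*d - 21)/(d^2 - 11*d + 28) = (d + 3)/(d - 4)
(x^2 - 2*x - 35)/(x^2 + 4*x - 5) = (x - 7)/(x - 1)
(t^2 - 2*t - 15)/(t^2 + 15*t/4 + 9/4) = 4*(t - 5)/(4*t + 3)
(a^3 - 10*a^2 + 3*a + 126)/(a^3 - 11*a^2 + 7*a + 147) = (a - 6)/(a - 7)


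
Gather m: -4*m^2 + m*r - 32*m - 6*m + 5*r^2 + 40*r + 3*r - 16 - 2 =-4*m^2 + m*(r - 38) + 5*r^2 + 43*r - 18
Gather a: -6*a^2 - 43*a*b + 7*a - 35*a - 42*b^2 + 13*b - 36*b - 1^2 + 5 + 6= -6*a^2 + a*(-43*b - 28) - 42*b^2 - 23*b + 10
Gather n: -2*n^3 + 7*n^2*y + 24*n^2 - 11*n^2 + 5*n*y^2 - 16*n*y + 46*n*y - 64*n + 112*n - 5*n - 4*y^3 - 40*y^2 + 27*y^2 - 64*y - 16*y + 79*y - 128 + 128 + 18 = -2*n^3 + n^2*(7*y + 13) + n*(5*y^2 + 30*y + 43) - 4*y^3 - 13*y^2 - y + 18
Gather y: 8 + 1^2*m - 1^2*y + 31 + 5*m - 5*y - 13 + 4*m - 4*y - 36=10*m - 10*y - 10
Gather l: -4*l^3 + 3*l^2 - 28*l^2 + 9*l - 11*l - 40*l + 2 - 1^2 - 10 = -4*l^3 - 25*l^2 - 42*l - 9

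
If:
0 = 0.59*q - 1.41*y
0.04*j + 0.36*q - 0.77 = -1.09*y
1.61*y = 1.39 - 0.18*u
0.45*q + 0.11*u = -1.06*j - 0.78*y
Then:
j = -1.15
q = 1.00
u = 3.98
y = 0.42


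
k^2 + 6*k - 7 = (k - 1)*(k + 7)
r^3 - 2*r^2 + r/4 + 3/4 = (r - 3/2)*(r - 1)*(r + 1/2)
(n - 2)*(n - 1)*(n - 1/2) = n^3 - 7*n^2/2 + 7*n/2 - 1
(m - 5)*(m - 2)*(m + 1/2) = m^3 - 13*m^2/2 + 13*m/2 + 5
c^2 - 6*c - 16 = (c - 8)*(c + 2)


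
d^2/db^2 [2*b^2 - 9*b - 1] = 4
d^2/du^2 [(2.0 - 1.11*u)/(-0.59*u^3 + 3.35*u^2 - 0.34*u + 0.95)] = (2.318346*u^5 - 21.51789*u^4 + 87.716618*u^3 - 129.61134*u^2 - 14.25345*u + 12.98466)/(0.205379*u^9 - 3.498405*u^8 + 20.218887*u^7 - 42.61952*u^6 + 22.917612*u^5 - 34.289325*u^4 + 8.129029*u^3 - 9.399585*u^2 + 0.92055*u - 0.857375)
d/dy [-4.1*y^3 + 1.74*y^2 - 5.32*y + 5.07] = -12.3*y^2 + 3.48*y - 5.32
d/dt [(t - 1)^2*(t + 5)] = 3*(t - 1)*(t + 3)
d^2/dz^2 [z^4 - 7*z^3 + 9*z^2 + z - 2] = 12*z^2 - 42*z + 18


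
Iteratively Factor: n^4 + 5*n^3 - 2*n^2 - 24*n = (n + 3)*(n^3 + 2*n^2 - 8*n) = (n + 3)*(n + 4)*(n^2 - 2*n) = (n - 2)*(n + 3)*(n + 4)*(n)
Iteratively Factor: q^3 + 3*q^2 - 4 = (q - 1)*(q^2 + 4*q + 4) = (q - 1)*(q + 2)*(q + 2)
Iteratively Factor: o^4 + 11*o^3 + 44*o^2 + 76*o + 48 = (o + 3)*(o^3 + 8*o^2 + 20*o + 16) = (o + 3)*(o + 4)*(o^2 + 4*o + 4) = (o + 2)*(o + 3)*(o + 4)*(o + 2)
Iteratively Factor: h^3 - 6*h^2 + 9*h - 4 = (h - 1)*(h^2 - 5*h + 4) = (h - 1)^2*(h - 4)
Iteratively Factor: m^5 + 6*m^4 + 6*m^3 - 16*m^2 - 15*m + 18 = (m + 3)*(m^4 + 3*m^3 - 3*m^2 - 7*m + 6) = (m + 3)^2*(m^3 - 3*m + 2) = (m + 2)*(m + 3)^2*(m^2 - 2*m + 1) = (m - 1)*(m + 2)*(m + 3)^2*(m - 1)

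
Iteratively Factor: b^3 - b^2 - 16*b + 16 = (b + 4)*(b^2 - 5*b + 4) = (b - 4)*(b + 4)*(b - 1)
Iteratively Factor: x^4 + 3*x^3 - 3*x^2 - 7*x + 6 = (x - 1)*(x^3 + 4*x^2 + x - 6) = (x - 1)*(x + 2)*(x^2 + 2*x - 3) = (x - 1)^2*(x + 2)*(x + 3)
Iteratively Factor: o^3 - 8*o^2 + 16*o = (o - 4)*(o^2 - 4*o) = (o - 4)^2*(o)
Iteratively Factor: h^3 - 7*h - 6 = (h + 1)*(h^2 - h - 6) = (h + 1)*(h + 2)*(h - 3)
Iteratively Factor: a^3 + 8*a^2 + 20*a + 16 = (a + 2)*(a^2 + 6*a + 8) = (a + 2)^2*(a + 4)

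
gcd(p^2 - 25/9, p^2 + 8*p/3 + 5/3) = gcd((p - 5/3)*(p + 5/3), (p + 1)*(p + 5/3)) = p + 5/3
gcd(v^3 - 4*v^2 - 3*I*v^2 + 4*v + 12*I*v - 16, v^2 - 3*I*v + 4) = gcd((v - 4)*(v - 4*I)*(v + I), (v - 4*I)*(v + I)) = v^2 - 3*I*v + 4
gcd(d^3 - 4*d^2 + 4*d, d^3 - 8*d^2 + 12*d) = d^2 - 2*d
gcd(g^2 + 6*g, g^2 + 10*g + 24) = g + 6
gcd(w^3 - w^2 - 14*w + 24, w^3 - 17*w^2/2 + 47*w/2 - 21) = w^2 - 5*w + 6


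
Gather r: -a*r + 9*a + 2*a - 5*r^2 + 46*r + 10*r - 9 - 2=11*a - 5*r^2 + r*(56 - a) - 11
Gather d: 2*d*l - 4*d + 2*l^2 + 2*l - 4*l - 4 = d*(2*l - 4) + 2*l^2 - 2*l - 4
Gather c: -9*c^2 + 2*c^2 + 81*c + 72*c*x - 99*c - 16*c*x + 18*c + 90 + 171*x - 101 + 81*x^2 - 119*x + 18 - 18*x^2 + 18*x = -7*c^2 + 56*c*x + 63*x^2 + 70*x + 7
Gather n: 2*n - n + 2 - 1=n + 1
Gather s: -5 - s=-s - 5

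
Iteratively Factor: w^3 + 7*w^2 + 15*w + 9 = (w + 1)*(w^2 + 6*w + 9) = (w + 1)*(w + 3)*(w + 3)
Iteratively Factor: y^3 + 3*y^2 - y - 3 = (y + 3)*(y^2 - 1) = (y + 1)*(y + 3)*(y - 1)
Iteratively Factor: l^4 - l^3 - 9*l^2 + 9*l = (l)*(l^3 - l^2 - 9*l + 9) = l*(l - 3)*(l^2 + 2*l - 3) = l*(l - 3)*(l + 3)*(l - 1)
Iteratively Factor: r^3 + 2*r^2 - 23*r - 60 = (r + 4)*(r^2 - 2*r - 15) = (r - 5)*(r + 4)*(r + 3)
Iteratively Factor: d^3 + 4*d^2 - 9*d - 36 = (d + 3)*(d^2 + d - 12) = (d - 3)*(d + 3)*(d + 4)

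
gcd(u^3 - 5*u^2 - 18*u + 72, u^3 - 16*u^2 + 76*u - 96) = u - 6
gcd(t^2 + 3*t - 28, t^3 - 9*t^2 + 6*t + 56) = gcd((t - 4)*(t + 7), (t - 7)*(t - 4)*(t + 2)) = t - 4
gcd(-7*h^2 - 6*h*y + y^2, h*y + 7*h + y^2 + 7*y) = h + y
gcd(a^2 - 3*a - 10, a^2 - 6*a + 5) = a - 5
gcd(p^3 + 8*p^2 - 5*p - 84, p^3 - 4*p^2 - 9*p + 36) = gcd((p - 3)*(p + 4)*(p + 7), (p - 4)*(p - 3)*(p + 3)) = p - 3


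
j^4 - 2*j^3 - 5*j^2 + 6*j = j*(j - 3)*(j - 1)*(j + 2)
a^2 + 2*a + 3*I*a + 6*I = (a + 2)*(a + 3*I)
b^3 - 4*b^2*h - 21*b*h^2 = b*(b - 7*h)*(b + 3*h)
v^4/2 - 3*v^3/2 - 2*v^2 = v^2*(v/2 + 1/2)*(v - 4)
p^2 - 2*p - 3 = (p - 3)*(p + 1)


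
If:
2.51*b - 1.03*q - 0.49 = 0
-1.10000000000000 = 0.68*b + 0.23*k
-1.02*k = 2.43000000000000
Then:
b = -0.81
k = -2.38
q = -2.45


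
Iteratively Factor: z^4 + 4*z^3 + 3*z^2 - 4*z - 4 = (z + 2)*(z^3 + 2*z^2 - z - 2) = (z + 1)*(z + 2)*(z^2 + z - 2) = (z + 1)*(z + 2)^2*(z - 1)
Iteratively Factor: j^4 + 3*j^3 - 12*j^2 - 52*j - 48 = (j + 2)*(j^3 + j^2 - 14*j - 24) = (j + 2)*(j + 3)*(j^2 - 2*j - 8) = (j - 4)*(j + 2)*(j + 3)*(j + 2)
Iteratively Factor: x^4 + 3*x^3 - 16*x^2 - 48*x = (x + 4)*(x^3 - x^2 - 12*x) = (x + 3)*(x + 4)*(x^2 - 4*x) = (x - 4)*(x + 3)*(x + 4)*(x)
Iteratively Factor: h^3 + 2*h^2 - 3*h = (h - 1)*(h^2 + 3*h) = h*(h - 1)*(h + 3)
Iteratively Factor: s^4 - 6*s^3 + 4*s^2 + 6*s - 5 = (s - 1)*(s^3 - 5*s^2 - s + 5) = (s - 5)*(s - 1)*(s^2 - 1) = (s - 5)*(s - 1)*(s + 1)*(s - 1)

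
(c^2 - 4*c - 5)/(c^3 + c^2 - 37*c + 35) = (c + 1)/(c^2 + 6*c - 7)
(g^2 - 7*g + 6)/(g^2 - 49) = (g^2 - 7*g + 6)/(g^2 - 49)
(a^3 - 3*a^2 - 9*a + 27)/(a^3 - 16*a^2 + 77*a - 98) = (a^3 - 3*a^2 - 9*a + 27)/(a^3 - 16*a^2 + 77*a - 98)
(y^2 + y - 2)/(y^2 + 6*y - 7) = (y + 2)/(y + 7)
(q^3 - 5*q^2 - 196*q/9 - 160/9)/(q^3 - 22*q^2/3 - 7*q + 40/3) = (q + 4/3)/(q - 1)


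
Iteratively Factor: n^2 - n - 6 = (n + 2)*(n - 3)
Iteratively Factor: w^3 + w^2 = (w + 1)*(w^2) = w*(w + 1)*(w)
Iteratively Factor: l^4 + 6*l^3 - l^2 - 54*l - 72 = (l + 3)*(l^3 + 3*l^2 - 10*l - 24) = (l + 2)*(l + 3)*(l^2 + l - 12) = (l - 3)*(l + 2)*(l + 3)*(l + 4)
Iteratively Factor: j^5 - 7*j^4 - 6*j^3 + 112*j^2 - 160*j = (j - 2)*(j^4 - 5*j^3 - 16*j^2 + 80*j) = j*(j - 2)*(j^3 - 5*j^2 - 16*j + 80) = j*(j - 5)*(j - 2)*(j^2 - 16) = j*(j - 5)*(j - 2)*(j + 4)*(j - 4)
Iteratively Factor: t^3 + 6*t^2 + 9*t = (t + 3)*(t^2 + 3*t) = (t + 3)^2*(t)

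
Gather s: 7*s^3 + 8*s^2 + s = 7*s^3 + 8*s^2 + s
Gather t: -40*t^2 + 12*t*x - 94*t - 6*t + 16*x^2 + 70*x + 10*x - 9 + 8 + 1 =-40*t^2 + t*(12*x - 100) + 16*x^2 + 80*x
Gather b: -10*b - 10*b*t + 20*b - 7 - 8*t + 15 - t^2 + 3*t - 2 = b*(10 - 10*t) - t^2 - 5*t + 6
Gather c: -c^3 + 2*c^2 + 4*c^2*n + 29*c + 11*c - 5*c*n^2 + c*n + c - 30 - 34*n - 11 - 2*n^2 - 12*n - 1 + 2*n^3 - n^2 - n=-c^3 + c^2*(4*n + 2) + c*(-5*n^2 + n + 41) + 2*n^3 - 3*n^2 - 47*n - 42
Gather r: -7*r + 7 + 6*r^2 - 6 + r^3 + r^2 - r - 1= r^3 + 7*r^2 - 8*r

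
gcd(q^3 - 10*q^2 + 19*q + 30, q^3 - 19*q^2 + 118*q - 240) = q^2 - 11*q + 30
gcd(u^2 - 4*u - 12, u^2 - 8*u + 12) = u - 6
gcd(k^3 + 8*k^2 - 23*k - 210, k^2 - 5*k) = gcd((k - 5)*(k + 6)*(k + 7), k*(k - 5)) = k - 5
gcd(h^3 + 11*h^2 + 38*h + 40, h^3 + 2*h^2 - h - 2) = h + 2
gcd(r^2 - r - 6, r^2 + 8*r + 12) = r + 2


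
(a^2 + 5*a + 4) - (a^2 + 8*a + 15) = -3*a - 11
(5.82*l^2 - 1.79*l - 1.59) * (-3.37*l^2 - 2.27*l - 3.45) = -19.6134*l^4 - 7.1791*l^3 - 10.6574*l^2 + 9.7848*l + 5.4855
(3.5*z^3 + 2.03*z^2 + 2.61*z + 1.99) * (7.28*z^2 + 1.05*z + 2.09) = 25.48*z^5 + 18.4534*z^4 + 28.4473*z^3 + 21.4704*z^2 + 7.5444*z + 4.1591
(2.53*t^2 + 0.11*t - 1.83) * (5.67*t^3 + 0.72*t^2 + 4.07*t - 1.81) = 14.3451*t^5 + 2.4453*t^4 + 0.000199999999999367*t^3 - 5.4492*t^2 - 7.6472*t + 3.3123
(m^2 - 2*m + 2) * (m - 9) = m^3 - 11*m^2 + 20*m - 18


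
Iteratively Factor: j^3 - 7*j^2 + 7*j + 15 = (j - 5)*(j^2 - 2*j - 3) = (j - 5)*(j - 3)*(j + 1)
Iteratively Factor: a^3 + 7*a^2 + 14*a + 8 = (a + 1)*(a^2 + 6*a + 8) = (a + 1)*(a + 2)*(a + 4)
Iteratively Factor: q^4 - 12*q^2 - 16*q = (q + 2)*(q^3 - 2*q^2 - 8*q) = (q - 4)*(q + 2)*(q^2 + 2*q) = q*(q - 4)*(q + 2)*(q + 2)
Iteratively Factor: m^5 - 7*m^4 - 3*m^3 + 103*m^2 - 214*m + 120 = (m - 2)*(m^4 - 5*m^3 - 13*m^2 + 77*m - 60) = (m - 3)*(m - 2)*(m^3 - 2*m^2 - 19*m + 20) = (m - 3)*(m - 2)*(m - 1)*(m^2 - m - 20) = (m - 5)*(m - 3)*(m - 2)*(m - 1)*(m + 4)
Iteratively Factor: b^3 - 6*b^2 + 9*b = (b)*(b^2 - 6*b + 9) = b*(b - 3)*(b - 3)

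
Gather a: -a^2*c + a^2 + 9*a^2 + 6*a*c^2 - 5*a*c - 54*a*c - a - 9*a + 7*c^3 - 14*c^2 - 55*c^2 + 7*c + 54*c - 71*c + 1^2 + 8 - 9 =a^2*(10 - c) + a*(6*c^2 - 59*c - 10) + 7*c^3 - 69*c^2 - 10*c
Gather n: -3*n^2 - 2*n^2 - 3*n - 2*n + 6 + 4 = -5*n^2 - 5*n + 10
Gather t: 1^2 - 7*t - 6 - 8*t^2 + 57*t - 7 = -8*t^2 + 50*t - 12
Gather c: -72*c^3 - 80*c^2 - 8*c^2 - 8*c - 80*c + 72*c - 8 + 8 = -72*c^3 - 88*c^2 - 16*c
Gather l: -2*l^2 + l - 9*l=-2*l^2 - 8*l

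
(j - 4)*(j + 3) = j^2 - j - 12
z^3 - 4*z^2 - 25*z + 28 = (z - 7)*(z - 1)*(z + 4)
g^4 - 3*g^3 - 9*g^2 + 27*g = g*(g - 3)^2*(g + 3)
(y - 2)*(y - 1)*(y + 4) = y^3 + y^2 - 10*y + 8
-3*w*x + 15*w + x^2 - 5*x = (-3*w + x)*(x - 5)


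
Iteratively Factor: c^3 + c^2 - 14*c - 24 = (c - 4)*(c^2 + 5*c + 6) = (c - 4)*(c + 2)*(c + 3)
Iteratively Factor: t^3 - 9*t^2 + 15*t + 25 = (t - 5)*(t^2 - 4*t - 5) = (t - 5)^2*(t + 1)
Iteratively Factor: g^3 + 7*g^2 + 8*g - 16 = (g - 1)*(g^2 + 8*g + 16) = (g - 1)*(g + 4)*(g + 4)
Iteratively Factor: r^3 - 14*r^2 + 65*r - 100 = (r - 4)*(r^2 - 10*r + 25) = (r - 5)*(r - 4)*(r - 5)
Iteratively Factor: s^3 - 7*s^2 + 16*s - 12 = (s - 2)*(s^2 - 5*s + 6) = (s - 3)*(s - 2)*(s - 2)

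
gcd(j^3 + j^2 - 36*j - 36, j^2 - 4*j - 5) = j + 1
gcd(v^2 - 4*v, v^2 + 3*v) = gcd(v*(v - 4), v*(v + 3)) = v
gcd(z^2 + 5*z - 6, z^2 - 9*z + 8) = z - 1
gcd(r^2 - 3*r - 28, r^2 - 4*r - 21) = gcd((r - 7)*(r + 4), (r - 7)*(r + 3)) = r - 7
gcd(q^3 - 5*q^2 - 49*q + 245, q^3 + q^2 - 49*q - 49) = q^2 - 49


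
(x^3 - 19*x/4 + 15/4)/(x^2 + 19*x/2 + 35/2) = (2*x^2 - 5*x + 3)/(2*(x + 7))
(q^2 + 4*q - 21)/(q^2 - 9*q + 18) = (q + 7)/(q - 6)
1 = 1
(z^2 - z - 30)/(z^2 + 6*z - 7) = (z^2 - z - 30)/(z^2 + 6*z - 7)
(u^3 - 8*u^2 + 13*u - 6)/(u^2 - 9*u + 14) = (u^3 - 8*u^2 + 13*u - 6)/(u^2 - 9*u + 14)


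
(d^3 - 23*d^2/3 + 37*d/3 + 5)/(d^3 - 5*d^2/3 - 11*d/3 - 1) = (d - 5)/(d + 1)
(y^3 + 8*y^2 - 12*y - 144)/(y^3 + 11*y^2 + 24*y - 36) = (y - 4)/(y - 1)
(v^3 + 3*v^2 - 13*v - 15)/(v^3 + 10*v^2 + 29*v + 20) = (v - 3)/(v + 4)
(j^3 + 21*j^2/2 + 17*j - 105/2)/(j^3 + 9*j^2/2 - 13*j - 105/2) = (2*j^2 + 11*j - 21)/(2*j^2 - j - 21)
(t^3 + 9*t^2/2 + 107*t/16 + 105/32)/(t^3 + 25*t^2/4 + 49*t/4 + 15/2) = (8*t^2 + 26*t + 21)/(8*(t^2 + 5*t + 6))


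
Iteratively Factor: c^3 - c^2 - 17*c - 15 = (c - 5)*(c^2 + 4*c + 3) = (c - 5)*(c + 1)*(c + 3)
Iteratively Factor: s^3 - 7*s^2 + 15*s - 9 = (s - 3)*(s^2 - 4*s + 3) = (s - 3)^2*(s - 1)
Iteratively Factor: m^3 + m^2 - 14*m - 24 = (m - 4)*(m^2 + 5*m + 6) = (m - 4)*(m + 2)*(m + 3)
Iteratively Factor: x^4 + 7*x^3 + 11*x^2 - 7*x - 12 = (x - 1)*(x^3 + 8*x^2 + 19*x + 12) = (x - 1)*(x + 3)*(x^2 + 5*x + 4) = (x - 1)*(x + 1)*(x + 3)*(x + 4)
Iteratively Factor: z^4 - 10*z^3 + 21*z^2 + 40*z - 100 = (z - 5)*(z^3 - 5*z^2 - 4*z + 20) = (z - 5)*(z - 2)*(z^2 - 3*z - 10) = (z - 5)*(z - 2)*(z + 2)*(z - 5)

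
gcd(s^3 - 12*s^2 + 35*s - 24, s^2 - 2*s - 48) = s - 8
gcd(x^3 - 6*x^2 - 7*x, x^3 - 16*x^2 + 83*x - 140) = x - 7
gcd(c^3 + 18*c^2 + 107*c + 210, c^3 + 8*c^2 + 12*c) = c + 6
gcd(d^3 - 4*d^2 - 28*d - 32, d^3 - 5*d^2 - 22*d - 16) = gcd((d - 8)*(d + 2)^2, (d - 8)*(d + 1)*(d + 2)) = d^2 - 6*d - 16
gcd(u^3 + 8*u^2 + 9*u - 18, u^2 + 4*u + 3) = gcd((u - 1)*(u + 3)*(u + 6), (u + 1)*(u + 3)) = u + 3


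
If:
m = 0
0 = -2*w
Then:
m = 0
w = 0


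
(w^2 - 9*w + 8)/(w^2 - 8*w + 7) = (w - 8)/(w - 7)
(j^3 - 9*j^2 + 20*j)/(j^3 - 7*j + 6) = j*(j^2 - 9*j + 20)/(j^3 - 7*j + 6)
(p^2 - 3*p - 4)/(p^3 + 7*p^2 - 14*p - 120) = (p + 1)/(p^2 + 11*p + 30)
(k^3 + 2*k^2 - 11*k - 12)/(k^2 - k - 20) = (k^2 - 2*k - 3)/(k - 5)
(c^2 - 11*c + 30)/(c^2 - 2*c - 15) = (c - 6)/(c + 3)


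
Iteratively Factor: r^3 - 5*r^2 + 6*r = (r)*(r^2 - 5*r + 6) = r*(r - 3)*(r - 2)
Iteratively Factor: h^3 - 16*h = (h + 4)*(h^2 - 4*h) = (h - 4)*(h + 4)*(h)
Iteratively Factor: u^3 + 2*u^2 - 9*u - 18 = (u + 2)*(u^2 - 9) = (u + 2)*(u + 3)*(u - 3)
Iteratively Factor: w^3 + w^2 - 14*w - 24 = (w + 2)*(w^2 - w - 12) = (w - 4)*(w + 2)*(w + 3)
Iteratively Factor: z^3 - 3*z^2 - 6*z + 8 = (z + 2)*(z^2 - 5*z + 4) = (z - 1)*(z + 2)*(z - 4)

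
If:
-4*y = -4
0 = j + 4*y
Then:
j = -4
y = 1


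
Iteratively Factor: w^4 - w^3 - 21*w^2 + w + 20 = (w - 5)*(w^3 + 4*w^2 - w - 4) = (w - 5)*(w - 1)*(w^2 + 5*w + 4) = (w - 5)*(w - 1)*(w + 4)*(w + 1)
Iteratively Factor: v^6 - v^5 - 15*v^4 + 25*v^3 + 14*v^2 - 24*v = (v - 1)*(v^5 - 15*v^3 + 10*v^2 + 24*v) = (v - 3)*(v - 1)*(v^4 + 3*v^3 - 6*v^2 - 8*v) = (v - 3)*(v - 2)*(v - 1)*(v^3 + 5*v^2 + 4*v) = (v - 3)*(v - 2)*(v - 1)*(v + 1)*(v^2 + 4*v) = v*(v - 3)*(v - 2)*(v - 1)*(v + 1)*(v + 4)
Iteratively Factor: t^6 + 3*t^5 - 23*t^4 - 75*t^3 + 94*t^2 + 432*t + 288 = (t + 3)*(t^5 - 23*t^3 - 6*t^2 + 112*t + 96) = (t - 4)*(t + 3)*(t^4 + 4*t^3 - 7*t^2 - 34*t - 24) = (t - 4)*(t + 1)*(t + 3)*(t^3 + 3*t^2 - 10*t - 24) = (t - 4)*(t - 3)*(t + 1)*(t + 3)*(t^2 + 6*t + 8) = (t - 4)*(t - 3)*(t + 1)*(t + 2)*(t + 3)*(t + 4)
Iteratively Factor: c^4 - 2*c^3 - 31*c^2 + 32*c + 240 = (c + 3)*(c^3 - 5*c^2 - 16*c + 80) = (c - 5)*(c + 3)*(c^2 - 16) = (c - 5)*(c - 4)*(c + 3)*(c + 4)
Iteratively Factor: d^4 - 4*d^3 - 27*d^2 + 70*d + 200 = (d - 5)*(d^3 + d^2 - 22*d - 40) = (d - 5)^2*(d^2 + 6*d + 8) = (d - 5)^2*(d + 4)*(d + 2)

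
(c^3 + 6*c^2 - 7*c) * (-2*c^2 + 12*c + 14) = -2*c^5 + 100*c^3 - 98*c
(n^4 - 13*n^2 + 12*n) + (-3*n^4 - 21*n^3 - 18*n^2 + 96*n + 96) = -2*n^4 - 21*n^3 - 31*n^2 + 108*n + 96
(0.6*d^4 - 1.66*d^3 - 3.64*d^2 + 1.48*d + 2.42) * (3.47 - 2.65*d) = -1.59*d^5 + 6.481*d^4 + 3.8858*d^3 - 16.5528*d^2 - 1.2774*d + 8.3974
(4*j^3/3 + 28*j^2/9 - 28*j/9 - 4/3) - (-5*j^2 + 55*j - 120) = 4*j^3/3 + 73*j^2/9 - 523*j/9 + 356/3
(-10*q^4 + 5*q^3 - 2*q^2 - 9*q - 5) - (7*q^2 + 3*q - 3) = -10*q^4 + 5*q^3 - 9*q^2 - 12*q - 2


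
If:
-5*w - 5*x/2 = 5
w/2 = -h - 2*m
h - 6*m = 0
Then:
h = 3*x/16 + 3/8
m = x/32 + 1/16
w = -x/2 - 1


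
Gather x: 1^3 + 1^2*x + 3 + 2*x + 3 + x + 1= 4*x + 8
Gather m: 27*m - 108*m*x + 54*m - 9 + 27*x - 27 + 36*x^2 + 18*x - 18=m*(81 - 108*x) + 36*x^2 + 45*x - 54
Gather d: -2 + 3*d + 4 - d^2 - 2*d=-d^2 + d + 2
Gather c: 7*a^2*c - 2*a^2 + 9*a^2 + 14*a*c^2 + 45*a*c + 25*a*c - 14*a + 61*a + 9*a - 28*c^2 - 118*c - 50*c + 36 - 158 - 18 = 7*a^2 + 56*a + c^2*(14*a - 28) + c*(7*a^2 + 70*a - 168) - 140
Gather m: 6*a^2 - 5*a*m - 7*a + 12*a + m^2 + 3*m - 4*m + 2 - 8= 6*a^2 + 5*a + m^2 + m*(-5*a - 1) - 6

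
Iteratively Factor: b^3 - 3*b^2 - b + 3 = (b - 1)*(b^2 - 2*b - 3) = (b - 1)*(b + 1)*(b - 3)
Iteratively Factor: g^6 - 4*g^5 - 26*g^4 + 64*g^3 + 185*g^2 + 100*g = (g - 5)*(g^5 + g^4 - 21*g^3 - 41*g^2 - 20*g) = g*(g - 5)*(g^4 + g^3 - 21*g^2 - 41*g - 20) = g*(g - 5)*(g + 4)*(g^3 - 3*g^2 - 9*g - 5) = g*(g - 5)*(g + 1)*(g + 4)*(g^2 - 4*g - 5) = g*(g - 5)^2*(g + 1)*(g + 4)*(g + 1)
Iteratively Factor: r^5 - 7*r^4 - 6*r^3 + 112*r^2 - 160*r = (r - 4)*(r^4 - 3*r^3 - 18*r^2 + 40*r) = (r - 4)*(r + 4)*(r^3 - 7*r^2 + 10*r) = (r - 4)*(r - 2)*(r + 4)*(r^2 - 5*r) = r*(r - 4)*(r - 2)*(r + 4)*(r - 5)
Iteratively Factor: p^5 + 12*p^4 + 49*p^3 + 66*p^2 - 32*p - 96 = (p + 2)*(p^4 + 10*p^3 + 29*p^2 + 8*p - 48) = (p + 2)*(p + 3)*(p^3 + 7*p^2 + 8*p - 16) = (p + 2)*(p + 3)*(p + 4)*(p^2 + 3*p - 4) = (p + 2)*(p + 3)*(p + 4)^2*(p - 1)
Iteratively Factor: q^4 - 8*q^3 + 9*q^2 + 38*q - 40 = (q - 1)*(q^3 - 7*q^2 + 2*q + 40) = (q - 1)*(q + 2)*(q^2 - 9*q + 20) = (q - 4)*(q - 1)*(q + 2)*(q - 5)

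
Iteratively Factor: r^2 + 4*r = (r)*(r + 4)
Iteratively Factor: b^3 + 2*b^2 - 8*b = (b + 4)*(b^2 - 2*b) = (b - 2)*(b + 4)*(b)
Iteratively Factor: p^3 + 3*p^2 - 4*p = (p - 1)*(p^2 + 4*p) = p*(p - 1)*(p + 4)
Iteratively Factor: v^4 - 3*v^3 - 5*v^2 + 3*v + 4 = (v + 1)*(v^3 - 4*v^2 - v + 4) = (v + 1)^2*(v^2 - 5*v + 4) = (v - 4)*(v + 1)^2*(v - 1)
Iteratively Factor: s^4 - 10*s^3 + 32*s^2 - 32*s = (s - 4)*(s^3 - 6*s^2 + 8*s) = (s - 4)*(s - 2)*(s^2 - 4*s) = s*(s - 4)*(s - 2)*(s - 4)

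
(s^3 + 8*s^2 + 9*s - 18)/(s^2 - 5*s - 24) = (s^2 + 5*s - 6)/(s - 8)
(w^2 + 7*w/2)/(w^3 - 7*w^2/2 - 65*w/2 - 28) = w/(w^2 - 7*w - 8)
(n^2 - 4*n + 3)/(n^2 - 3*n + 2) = (n - 3)/(n - 2)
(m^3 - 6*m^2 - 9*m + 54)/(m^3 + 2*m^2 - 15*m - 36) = (m^2 - 9*m + 18)/(m^2 - m - 12)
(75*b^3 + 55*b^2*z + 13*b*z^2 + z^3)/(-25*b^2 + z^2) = (15*b^2 + 8*b*z + z^2)/(-5*b + z)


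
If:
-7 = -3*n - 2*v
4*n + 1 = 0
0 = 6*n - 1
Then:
No Solution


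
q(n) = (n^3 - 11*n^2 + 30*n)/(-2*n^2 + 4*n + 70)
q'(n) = (4*n - 4)*(n^3 - 11*n^2 + 30*n)/(-2*n^2 + 4*n + 70)^2 + (3*n^2 - 22*n + 30)/(-2*n^2 + 4*n + 70)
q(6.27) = 0.13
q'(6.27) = 0.78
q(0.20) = 0.08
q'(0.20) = 0.36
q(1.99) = 0.34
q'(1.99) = -0.01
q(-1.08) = -0.73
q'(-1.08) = 1.00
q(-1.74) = -1.59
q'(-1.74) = 1.66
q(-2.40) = -3.05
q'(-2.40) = 2.90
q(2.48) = 0.33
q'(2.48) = -0.06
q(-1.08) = -0.73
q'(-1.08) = 1.00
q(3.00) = 0.28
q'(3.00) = -0.11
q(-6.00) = 30.46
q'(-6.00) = 22.42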